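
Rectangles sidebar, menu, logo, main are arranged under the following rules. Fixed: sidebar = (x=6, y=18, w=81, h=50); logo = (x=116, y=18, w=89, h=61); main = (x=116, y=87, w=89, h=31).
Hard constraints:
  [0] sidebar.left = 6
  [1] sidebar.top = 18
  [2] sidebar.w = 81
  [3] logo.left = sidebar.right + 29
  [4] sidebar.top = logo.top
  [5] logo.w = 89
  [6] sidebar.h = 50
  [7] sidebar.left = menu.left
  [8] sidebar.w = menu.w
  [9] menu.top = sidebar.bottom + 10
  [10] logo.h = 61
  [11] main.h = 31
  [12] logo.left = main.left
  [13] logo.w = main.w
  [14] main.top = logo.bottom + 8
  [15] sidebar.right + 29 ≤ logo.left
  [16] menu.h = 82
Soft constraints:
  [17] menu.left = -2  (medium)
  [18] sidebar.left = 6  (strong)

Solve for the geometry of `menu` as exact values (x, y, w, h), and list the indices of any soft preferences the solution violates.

menu = (x=6, y=78, w=81, h=82)
violated soft preferences: 17

1. menu.x = 6  [sidebar.left = menu.left]
2. menu.w = 81  [sidebar.w = menu.w]
3. menu.y = 78  [menu.top = sidebar.bottom + 10]
4. menu.h = 82  [menu.h = 82]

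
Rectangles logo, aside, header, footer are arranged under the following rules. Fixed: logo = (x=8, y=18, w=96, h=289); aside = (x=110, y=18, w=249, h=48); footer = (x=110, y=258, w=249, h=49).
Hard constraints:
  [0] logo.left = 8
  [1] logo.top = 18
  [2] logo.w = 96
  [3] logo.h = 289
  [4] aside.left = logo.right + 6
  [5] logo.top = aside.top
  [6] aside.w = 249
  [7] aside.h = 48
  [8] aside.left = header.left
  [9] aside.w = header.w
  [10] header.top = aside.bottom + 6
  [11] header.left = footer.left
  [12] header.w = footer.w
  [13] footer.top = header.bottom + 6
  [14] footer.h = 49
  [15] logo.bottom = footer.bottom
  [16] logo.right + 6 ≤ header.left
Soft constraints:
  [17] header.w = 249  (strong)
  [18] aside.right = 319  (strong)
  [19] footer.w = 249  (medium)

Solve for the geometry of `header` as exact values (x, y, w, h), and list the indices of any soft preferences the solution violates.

1. header.x = 110  [aside.left = header.left]
2. header.w = 249  [aside.w = header.w]
3. header.y = 72  [header.top = aside.bottom + 6]
4. header.h = 180  [footer.top = header.bottom + 6]

header = (x=110, y=72, w=249, h=180)
violated soft preferences: 18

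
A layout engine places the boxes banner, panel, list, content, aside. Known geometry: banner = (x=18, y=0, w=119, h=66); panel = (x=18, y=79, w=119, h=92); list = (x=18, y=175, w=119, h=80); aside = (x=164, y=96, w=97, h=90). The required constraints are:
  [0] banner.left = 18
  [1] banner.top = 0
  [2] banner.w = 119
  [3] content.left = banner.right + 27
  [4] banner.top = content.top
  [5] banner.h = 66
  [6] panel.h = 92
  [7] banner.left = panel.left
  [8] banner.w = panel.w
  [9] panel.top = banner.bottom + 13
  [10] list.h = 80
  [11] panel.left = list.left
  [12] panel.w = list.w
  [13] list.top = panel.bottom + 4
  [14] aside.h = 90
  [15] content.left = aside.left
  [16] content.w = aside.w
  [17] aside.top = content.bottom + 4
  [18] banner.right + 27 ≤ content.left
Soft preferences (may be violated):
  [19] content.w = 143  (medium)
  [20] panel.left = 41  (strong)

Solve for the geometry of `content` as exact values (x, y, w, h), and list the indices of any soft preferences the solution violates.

1. content.x = 164  [content.left = banner.right + 27]
2. content.y = 0  [banner.top = content.top]
3. content.w = 97  [content.w = aside.w]
4. content.h = 92  [aside.top = content.bottom + 4]

content = (x=164, y=0, w=97, h=92)
violated soft preferences: 19, 20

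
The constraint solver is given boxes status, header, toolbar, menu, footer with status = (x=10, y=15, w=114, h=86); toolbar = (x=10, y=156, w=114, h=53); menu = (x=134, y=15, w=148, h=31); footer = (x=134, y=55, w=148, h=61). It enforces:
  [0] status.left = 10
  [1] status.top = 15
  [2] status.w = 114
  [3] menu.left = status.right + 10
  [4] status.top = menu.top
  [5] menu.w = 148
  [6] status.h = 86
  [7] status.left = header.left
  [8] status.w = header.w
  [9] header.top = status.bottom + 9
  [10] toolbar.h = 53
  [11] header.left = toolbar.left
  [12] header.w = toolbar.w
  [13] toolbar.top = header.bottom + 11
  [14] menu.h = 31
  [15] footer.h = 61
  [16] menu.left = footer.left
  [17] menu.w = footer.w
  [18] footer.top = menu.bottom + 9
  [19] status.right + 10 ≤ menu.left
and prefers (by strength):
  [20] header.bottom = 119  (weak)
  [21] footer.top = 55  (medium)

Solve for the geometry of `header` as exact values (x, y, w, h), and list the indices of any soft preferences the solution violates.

1. header.x = 10  [status.left = header.left]
2. header.w = 114  [status.w = header.w]
3. header.y = 110  [header.top = status.bottom + 9]
4. header.h = 35  [toolbar.top = header.bottom + 11]

header = (x=10, y=110, w=114, h=35)
violated soft preferences: 20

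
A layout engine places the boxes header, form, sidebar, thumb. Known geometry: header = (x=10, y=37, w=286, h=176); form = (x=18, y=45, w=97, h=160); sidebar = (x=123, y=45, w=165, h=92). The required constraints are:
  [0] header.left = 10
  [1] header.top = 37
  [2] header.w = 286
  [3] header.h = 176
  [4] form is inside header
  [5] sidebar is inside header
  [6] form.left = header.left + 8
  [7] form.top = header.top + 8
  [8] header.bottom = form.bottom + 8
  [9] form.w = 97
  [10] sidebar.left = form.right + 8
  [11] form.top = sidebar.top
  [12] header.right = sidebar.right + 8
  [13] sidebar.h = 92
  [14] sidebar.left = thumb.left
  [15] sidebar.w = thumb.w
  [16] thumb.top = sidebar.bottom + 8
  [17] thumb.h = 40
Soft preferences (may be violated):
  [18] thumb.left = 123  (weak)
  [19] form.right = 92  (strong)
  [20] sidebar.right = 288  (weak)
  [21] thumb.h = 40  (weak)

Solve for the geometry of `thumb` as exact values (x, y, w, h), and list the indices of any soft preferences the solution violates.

1. thumb.x = 123  [sidebar.left = thumb.left]
2. thumb.w = 165  [sidebar.w = thumb.w]
3. thumb.y = 145  [thumb.top = sidebar.bottom + 8]
4. thumb.h = 40  [thumb.h = 40]

thumb = (x=123, y=145, w=165, h=40)
violated soft preferences: 19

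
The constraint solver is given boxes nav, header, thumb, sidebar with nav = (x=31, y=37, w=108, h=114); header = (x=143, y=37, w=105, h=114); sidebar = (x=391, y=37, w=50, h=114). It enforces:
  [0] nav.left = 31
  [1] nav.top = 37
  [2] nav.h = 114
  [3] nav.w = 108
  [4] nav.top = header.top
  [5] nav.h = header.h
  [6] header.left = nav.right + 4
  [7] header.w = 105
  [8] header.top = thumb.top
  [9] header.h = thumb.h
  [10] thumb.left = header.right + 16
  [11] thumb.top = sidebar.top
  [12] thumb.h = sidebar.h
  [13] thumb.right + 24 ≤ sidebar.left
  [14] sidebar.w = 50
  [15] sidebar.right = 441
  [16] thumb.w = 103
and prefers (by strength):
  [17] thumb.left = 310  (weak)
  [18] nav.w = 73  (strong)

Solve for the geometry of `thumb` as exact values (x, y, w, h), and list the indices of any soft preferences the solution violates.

1. thumb.y = 37  [header.top = thumb.top]
2. thumb.h = 114  [header.h = thumb.h]
3. thumb.x = 264  [thumb.left = header.right + 16]
4. thumb.w = 103  [thumb.w = 103]

thumb = (x=264, y=37, w=103, h=114)
violated soft preferences: 17, 18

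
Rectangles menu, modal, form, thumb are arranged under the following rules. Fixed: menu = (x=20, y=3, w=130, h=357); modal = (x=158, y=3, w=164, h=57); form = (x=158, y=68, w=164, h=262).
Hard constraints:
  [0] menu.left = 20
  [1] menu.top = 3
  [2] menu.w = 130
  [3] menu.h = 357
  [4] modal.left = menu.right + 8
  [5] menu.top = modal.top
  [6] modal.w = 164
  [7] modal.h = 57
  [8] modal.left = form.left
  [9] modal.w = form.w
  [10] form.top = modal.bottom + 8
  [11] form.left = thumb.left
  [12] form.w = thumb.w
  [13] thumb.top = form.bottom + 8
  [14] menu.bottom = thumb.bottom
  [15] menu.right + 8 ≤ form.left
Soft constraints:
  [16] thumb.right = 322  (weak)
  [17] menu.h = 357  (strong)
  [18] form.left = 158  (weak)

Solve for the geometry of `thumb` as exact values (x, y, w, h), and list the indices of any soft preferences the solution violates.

1. thumb.x = 158  [form.left = thumb.left]
2. thumb.w = 164  [form.w = thumb.w]
3. thumb.y = 338  [thumb.top = form.bottom + 8]
4. thumb.h = 22  [menu.bottom = thumb.bottom]

thumb = (x=158, y=338, w=164, h=22)
violated soft preferences: none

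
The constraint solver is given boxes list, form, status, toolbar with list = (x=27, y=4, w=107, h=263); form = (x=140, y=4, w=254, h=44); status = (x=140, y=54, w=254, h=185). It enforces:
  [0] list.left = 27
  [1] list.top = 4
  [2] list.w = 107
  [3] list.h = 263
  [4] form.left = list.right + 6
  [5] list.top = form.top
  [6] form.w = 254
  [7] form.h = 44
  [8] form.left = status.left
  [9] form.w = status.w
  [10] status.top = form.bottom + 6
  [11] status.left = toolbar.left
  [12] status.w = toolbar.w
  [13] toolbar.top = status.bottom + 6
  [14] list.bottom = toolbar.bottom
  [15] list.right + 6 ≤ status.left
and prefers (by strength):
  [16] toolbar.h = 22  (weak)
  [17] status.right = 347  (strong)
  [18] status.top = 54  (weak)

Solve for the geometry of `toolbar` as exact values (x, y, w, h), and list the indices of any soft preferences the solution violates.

1. toolbar.x = 140  [status.left = toolbar.left]
2. toolbar.w = 254  [status.w = toolbar.w]
3. toolbar.y = 245  [toolbar.top = status.bottom + 6]
4. toolbar.h = 22  [list.bottom = toolbar.bottom]

toolbar = (x=140, y=245, w=254, h=22)
violated soft preferences: 17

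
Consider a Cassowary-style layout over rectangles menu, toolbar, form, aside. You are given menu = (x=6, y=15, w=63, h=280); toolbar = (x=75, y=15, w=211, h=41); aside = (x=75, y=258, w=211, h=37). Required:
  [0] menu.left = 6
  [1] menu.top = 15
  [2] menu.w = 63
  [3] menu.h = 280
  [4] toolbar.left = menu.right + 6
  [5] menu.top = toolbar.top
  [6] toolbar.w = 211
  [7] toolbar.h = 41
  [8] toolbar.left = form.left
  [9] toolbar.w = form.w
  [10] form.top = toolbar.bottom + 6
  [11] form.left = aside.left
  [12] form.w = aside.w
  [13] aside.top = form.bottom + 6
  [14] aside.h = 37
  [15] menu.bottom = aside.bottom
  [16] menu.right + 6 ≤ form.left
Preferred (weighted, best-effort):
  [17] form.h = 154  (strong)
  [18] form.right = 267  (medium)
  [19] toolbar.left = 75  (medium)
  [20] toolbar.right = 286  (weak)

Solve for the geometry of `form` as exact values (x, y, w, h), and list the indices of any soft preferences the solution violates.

form = (x=75, y=62, w=211, h=190)
violated soft preferences: 17, 18

1. form.x = 75  [toolbar.left = form.left]
2. form.w = 211  [toolbar.w = form.w]
3. form.y = 62  [form.top = toolbar.bottom + 6]
4. form.h = 190  [aside.top = form.bottom + 6]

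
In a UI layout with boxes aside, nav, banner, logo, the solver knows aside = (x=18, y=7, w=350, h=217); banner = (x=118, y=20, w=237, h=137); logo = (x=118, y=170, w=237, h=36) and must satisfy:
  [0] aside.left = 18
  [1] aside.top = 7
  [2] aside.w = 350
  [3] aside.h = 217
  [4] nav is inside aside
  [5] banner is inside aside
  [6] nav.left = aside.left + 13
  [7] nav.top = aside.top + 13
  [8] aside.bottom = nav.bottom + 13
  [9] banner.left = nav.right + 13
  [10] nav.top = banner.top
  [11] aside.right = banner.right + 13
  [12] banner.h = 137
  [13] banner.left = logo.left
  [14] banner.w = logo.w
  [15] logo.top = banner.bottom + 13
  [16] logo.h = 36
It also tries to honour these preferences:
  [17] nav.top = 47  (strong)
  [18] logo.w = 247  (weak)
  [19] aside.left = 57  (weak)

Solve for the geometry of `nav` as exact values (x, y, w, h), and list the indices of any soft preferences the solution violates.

nav = (x=31, y=20, w=74, h=191)
violated soft preferences: 17, 18, 19

1. nav.x = 31  [nav.left = aside.left + 13]
2. nav.y = 20  [nav.top = aside.top + 13]
3. nav.h = 191  [aside.bottom = nav.bottom + 13]
4. nav.w = 74  [banner.left = nav.right + 13]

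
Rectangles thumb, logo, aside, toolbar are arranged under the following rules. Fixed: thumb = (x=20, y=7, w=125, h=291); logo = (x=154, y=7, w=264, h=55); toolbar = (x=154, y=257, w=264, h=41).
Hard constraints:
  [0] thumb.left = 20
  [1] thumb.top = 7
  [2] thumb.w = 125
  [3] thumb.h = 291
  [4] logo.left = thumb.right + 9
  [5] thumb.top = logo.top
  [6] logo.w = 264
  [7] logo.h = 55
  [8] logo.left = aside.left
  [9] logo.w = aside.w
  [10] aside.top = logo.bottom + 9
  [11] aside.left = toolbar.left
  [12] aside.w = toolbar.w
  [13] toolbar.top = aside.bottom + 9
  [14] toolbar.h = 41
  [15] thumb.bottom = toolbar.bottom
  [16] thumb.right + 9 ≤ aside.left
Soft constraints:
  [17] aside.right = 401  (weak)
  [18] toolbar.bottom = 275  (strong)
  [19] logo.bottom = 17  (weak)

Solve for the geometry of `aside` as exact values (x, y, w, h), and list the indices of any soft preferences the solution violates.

aside = (x=154, y=71, w=264, h=177)
violated soft preferences: 17, 18, 19

1. aside.x = 154  [logo.left = aside.left]
2. aside.w = 264  [logo.w = aside.w]
3. aside.y = 71  [aside.top = logo.bottom + 9]
4. aside.h = 177  [toolbar.top = aside.bottom + 9]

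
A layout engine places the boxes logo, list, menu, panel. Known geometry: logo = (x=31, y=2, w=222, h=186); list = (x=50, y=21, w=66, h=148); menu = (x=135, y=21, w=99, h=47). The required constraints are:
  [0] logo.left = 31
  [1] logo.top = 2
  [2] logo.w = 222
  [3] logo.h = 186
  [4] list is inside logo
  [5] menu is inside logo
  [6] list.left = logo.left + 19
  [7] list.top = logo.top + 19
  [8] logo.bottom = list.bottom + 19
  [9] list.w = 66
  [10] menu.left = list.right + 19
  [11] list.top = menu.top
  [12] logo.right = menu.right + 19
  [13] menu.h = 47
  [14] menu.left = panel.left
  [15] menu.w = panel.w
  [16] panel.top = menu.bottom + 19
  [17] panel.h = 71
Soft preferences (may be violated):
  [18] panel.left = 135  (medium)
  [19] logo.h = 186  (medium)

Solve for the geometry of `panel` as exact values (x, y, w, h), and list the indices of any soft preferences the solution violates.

1. panel.x = 135  [menu.left = panel.left]
2. panel.w = 99  [menu.w = panel.w]
3. panel.y = 87  [panel.top = menu.bottom + 19]
4. panel.h = 71  [panel.h = 71]

panel = (x=135, y=87, w=99, h=71)
violated soft preferences: none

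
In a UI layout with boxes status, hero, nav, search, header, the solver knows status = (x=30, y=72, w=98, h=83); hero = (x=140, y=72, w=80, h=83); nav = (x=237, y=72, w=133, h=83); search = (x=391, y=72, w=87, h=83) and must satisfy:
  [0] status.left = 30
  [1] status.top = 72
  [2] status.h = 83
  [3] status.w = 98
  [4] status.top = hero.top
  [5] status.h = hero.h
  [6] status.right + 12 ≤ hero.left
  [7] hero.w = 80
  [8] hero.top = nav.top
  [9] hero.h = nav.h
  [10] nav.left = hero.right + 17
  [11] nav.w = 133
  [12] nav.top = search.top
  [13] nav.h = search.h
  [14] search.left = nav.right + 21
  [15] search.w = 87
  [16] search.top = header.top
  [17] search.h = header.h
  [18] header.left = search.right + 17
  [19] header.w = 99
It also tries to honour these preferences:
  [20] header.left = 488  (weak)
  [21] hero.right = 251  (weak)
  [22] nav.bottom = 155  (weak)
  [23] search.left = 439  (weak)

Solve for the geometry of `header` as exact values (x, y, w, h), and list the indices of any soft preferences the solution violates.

header = (x=495, y=72, w=99, h=83)
violated soft preferences: 20, 21, 23

1. header.y = 72  [search.top = header.top]
2. header.h = 83  [search.h = header.h]
3. header.x = 495  [header.left = search.right + 17]
4. header.w = 99  [header.w = 99]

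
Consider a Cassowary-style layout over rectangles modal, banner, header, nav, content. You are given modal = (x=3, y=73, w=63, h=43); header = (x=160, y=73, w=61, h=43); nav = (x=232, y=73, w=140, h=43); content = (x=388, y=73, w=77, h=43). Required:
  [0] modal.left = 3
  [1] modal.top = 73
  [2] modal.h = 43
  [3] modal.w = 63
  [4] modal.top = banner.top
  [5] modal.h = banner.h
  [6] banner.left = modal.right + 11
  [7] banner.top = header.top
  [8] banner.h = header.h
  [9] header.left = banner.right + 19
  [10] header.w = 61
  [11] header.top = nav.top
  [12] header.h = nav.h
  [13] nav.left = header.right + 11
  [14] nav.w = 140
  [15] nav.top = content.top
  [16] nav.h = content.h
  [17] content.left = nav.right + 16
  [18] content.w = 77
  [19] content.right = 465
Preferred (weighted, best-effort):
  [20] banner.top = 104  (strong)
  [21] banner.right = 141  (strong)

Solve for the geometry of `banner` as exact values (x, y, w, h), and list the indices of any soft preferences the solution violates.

1. banner.y = 73  [modal.top = banner.top]
2. banner.h = 43  [modal.h = banner.h]
3. banner.x = 77  [banner.left = modal.right + 11]
4. banner.w = 64  [header.left = banner.right + 19]

banner = (x=77, y=73, w=64, h=43)
violated soft preferences: 20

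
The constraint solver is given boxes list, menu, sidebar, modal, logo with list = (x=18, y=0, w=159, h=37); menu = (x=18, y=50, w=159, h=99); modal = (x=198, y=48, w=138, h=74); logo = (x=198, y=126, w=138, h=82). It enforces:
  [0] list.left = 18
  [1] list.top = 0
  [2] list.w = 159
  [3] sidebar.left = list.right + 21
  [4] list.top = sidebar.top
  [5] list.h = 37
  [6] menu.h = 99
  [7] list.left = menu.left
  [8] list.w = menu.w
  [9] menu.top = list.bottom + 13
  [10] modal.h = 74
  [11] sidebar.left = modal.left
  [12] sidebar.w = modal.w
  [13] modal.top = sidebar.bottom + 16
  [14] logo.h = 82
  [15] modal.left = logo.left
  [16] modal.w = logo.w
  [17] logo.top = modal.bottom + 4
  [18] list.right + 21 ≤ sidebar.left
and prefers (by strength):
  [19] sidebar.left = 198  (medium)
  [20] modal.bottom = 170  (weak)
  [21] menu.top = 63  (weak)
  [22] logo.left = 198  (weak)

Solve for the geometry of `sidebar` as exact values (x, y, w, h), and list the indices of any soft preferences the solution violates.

1. sidebar.x = 198  [sidebar.left = list.right + 21]
2. sidebar.y = 0  [list.top = sidebar.top]
3. sidebar.w = 138  [sidebar.w = modal.w]
4. sidebar.h = 32  [modal.top = sidebar.bottom + 16]

sidebar = (x=198, y=0, w=138, h=32)
violated soft preferences: 20, 21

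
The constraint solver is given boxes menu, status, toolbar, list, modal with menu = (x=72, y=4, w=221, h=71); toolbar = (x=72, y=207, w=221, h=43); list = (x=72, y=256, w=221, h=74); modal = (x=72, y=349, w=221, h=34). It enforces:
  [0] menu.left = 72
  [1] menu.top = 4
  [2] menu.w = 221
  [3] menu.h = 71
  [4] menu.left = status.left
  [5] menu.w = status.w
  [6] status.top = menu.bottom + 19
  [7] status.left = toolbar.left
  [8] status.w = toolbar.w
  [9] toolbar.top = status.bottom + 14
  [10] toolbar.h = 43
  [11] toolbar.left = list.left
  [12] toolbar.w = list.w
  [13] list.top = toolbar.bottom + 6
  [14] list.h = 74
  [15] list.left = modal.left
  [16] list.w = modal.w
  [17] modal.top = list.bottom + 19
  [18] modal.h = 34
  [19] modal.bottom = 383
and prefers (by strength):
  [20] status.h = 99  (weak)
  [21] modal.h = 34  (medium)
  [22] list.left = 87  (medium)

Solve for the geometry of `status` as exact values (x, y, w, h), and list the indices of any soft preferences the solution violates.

1. status.x = 72  [menu.left = status.left]
2. status.w = 221  [menu.w = status.w]
3. status.y = 94  [status.top = menu.bottom + 19]
4. status.h = 99  [toolbar.top = status.bottom + 14]

status = (x=72, y=94, w=221, h=99)
violated soft preferences: 22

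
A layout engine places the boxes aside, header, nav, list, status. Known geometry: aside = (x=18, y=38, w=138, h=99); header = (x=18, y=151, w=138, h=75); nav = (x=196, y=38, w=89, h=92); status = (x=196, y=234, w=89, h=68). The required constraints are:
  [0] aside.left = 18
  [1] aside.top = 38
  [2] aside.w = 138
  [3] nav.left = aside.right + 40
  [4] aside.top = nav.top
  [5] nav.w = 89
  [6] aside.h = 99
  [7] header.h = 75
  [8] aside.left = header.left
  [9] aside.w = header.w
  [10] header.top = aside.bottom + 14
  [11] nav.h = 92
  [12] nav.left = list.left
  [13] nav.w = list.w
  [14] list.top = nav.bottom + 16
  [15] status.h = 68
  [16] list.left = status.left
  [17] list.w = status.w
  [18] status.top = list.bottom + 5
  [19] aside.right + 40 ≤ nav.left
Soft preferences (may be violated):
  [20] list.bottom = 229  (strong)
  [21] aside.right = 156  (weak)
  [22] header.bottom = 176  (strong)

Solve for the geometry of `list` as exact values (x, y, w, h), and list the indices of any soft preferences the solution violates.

1. list.x = 196  [nav.left = list.left]
2. list.w = 89  [nav.w = list.w]
3. list.y = 146  [list.top = nav.bottom + 16]
4. list.h = 83  [status.top = list.bottom + 5]

list = (x=196, y=146, w=89, h=83)
violated soft preferences: 22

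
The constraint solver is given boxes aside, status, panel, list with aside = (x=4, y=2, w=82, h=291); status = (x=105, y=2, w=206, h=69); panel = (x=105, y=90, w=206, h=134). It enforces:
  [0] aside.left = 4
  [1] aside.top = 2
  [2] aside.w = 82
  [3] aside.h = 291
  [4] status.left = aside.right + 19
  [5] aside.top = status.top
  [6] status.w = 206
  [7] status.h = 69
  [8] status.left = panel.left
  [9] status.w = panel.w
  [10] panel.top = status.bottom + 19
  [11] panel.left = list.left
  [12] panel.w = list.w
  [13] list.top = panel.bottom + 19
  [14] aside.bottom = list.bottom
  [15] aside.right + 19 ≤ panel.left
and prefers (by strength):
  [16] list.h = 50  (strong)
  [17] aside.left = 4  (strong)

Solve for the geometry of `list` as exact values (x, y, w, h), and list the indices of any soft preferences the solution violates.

list = (x=105, y=243, w=206, h=50)
violated soft preferences: none

1. list.x = 105  [panel.left = list.left]
2. list.w = 206  [panel.w = list.w]
3. list.y = 243  [list.top = panel.bottom + 19]
4. list.h = 50  [aside.bottom = list.bottom]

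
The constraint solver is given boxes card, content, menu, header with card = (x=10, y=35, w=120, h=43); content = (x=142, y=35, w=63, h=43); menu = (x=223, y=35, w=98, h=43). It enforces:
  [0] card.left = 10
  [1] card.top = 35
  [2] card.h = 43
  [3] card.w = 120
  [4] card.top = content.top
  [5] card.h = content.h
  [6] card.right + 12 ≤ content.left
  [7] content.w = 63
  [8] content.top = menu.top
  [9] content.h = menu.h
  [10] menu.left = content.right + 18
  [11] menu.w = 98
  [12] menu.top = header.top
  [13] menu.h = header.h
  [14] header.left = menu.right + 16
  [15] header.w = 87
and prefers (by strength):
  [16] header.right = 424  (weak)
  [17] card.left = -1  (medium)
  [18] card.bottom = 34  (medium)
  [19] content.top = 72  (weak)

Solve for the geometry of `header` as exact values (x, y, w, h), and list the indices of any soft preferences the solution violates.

1. header.y = 35  [menu.top = header.top]
2. header.h = 43  [menu.h = header.h]
3. header.x = 337  [header.left = menu.right + 16]
4. header.w = 87  [header.w = 87]

header = (x=337, y=35, w=87, h=43)
violated soft preferences: 17, 18, 19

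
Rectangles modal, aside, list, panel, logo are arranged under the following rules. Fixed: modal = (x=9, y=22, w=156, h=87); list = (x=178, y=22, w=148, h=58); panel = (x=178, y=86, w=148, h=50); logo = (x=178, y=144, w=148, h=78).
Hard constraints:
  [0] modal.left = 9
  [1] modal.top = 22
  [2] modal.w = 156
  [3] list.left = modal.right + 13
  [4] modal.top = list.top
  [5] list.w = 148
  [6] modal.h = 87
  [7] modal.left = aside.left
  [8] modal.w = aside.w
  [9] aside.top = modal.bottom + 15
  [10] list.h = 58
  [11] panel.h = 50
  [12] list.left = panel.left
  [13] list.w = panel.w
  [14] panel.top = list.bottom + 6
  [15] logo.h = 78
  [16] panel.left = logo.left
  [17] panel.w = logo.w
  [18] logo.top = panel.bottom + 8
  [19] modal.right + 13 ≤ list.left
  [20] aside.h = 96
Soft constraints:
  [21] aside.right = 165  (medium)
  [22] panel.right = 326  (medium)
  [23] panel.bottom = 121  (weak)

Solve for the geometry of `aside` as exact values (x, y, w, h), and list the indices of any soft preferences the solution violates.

1. aside.x = 9  [modal.left = aside.left]
2. aside.w = 156  [modal.w = aside.w]
3. aside.y = 124  [aside.top = modal.bottom + 15]
4. aside.h = 96  [aside.h = 96]

aside = (x=9, y=124, w=156, h=96)
violated soft preferences: 23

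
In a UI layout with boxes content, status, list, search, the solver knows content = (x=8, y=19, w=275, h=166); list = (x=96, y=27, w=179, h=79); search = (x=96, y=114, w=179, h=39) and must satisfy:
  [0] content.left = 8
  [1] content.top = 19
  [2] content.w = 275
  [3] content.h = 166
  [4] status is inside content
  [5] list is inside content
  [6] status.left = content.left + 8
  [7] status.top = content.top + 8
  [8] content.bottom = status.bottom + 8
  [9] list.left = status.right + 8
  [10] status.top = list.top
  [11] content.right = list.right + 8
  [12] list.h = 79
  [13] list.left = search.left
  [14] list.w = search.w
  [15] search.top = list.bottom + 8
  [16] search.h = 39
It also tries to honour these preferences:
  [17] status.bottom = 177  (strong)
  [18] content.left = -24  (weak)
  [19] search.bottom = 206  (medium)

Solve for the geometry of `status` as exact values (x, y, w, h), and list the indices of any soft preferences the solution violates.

1. status.x = 16  [status.left = content.left + 8]
2. status.y = 27  [status.top = content.top + 8]
3. status.h = 150  [content.bottom = status.bottom + 8]
4. status.w = 72  [list.left = status.right + 8]

status = (x=16, y=27, w=72, h=150)
violated soft preferences: 18, 19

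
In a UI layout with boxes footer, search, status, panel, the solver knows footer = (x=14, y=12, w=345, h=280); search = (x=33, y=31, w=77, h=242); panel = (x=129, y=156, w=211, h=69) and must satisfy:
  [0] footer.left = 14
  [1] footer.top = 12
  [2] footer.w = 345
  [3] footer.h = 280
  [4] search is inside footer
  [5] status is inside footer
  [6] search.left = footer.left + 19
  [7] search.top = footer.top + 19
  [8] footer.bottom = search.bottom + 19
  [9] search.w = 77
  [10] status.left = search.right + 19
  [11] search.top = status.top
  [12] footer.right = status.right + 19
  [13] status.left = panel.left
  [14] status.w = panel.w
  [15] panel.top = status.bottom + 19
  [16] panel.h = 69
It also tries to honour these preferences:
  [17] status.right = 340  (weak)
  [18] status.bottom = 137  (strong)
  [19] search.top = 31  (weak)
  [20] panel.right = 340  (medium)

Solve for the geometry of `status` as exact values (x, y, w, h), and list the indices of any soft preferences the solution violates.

1. status.x = 129  [status.left = search.right + 19]
2. status.y = 31  [search.top = status.top]
3. status.w = 211  [footer.right = status.right + 19]
4. status.h = 106  [panel.top = status.bottom + 19]

status = (x=129, y=31, w=211, h=106)
violated soft preferences: none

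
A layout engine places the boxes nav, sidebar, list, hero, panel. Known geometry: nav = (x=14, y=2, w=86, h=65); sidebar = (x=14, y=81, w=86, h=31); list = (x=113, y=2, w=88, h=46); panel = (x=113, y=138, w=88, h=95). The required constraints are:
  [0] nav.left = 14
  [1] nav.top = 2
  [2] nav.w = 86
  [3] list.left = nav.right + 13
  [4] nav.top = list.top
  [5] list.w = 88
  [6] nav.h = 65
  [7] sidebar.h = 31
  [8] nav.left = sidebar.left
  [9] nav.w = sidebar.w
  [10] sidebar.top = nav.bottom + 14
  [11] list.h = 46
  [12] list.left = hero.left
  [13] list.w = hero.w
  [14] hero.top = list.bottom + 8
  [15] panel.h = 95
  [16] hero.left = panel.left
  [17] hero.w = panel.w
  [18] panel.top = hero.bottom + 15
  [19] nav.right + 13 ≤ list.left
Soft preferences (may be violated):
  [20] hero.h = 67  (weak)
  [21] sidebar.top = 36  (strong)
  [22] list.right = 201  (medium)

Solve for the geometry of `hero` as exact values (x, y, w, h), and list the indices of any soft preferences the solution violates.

1. hero.x = 113  [list.left = hero.left]
2. hero.w = 88  [list.w = hero.w]
3. hero.y = 56  [hero.top = list.bottom + 8]
4. hero.h = 67  [panel.top = hero.bottom + 15]

hero = (x=113, y=56, w=88, h=67)
violated soft preferences: 21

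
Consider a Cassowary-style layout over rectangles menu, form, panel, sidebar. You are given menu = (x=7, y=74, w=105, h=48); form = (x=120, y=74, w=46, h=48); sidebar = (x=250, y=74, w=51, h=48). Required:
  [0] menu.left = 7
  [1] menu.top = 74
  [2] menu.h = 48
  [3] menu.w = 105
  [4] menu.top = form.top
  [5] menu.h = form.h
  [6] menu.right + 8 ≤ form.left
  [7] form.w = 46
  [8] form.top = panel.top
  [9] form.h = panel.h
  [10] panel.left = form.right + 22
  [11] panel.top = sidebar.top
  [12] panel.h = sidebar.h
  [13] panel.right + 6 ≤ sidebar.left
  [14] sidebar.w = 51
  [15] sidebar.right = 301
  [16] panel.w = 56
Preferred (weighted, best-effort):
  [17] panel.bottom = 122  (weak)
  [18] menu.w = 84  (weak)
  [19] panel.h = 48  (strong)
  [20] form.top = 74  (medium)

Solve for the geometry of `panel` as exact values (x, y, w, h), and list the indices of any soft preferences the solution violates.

1. panel.y = 74  [form.top = panel.top]
2. panel.h = 48  [form.h = panel.h]
3. panel.x = 188  [panel.left = form.right + 22]
4. panel.w = 56  [panel.w = 56]

panel = (x=188, y=74, w=56, h=48)
violated soft preferences: 18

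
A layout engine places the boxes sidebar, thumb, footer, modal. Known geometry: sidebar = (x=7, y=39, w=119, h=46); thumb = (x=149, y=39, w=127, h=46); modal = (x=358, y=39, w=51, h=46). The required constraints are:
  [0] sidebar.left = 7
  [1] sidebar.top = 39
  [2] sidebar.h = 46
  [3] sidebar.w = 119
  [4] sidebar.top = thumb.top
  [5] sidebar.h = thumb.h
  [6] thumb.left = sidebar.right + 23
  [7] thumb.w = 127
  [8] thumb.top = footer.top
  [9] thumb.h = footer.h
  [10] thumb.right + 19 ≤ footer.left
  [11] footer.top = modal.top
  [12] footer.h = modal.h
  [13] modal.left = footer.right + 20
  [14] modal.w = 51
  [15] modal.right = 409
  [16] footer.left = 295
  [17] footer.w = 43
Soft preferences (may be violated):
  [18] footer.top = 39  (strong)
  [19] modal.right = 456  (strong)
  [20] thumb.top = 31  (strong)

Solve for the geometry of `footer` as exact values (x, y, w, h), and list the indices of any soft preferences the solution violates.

footer = (x=295, y=39, w=43, h=46)
violated soft preferences: 19, 20

1. footer.y = 39  [thumb.top = footer.top]
2. footer.h = 46  [thumb.h = footer.h]
3. footer.x = 295  [footer.left = 295]
4. footer.w = 43  [footer.w = 43]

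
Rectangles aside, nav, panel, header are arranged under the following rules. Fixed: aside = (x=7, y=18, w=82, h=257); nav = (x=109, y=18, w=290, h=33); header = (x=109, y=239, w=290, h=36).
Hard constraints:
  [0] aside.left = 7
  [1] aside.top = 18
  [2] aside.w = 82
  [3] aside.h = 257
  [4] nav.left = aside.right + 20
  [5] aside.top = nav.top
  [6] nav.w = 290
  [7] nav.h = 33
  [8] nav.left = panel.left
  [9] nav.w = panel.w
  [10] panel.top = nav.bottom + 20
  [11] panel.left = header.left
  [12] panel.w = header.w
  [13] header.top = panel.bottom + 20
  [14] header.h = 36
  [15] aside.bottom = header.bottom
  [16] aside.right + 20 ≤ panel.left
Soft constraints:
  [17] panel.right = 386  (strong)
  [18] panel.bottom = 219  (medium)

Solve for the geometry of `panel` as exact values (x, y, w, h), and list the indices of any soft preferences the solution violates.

panel = (x=109, y=71, w=290, h=148)
violated soft preferences: 17

1. panel.x = 109  [nav.left = panel.left]
2. panel.w = 290  [nav.w = panel.w]
3. panel.y = 71  [panel.top = nav.bottom + 20]
4. panel.h = 148  [header.top = panel.bottom + 20]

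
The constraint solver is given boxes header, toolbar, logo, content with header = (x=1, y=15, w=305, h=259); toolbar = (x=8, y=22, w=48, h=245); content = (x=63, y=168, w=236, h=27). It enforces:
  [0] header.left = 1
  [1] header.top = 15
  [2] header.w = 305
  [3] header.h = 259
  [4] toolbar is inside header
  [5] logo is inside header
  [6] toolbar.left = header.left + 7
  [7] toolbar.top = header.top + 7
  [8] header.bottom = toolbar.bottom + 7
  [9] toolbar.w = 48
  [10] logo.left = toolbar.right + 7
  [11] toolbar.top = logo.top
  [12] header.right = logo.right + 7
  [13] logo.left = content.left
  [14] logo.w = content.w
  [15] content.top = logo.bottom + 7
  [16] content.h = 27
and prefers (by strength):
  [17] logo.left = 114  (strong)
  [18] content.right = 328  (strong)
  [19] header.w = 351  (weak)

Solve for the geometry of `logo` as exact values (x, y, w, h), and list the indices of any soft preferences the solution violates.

1. logo.x = 63  [logo.left = toolbar.right + 7]
2. logo.y = 22  [toolbar.top = logo.top]
3. logo.w = 236  [header.right = logo.right + 7]
4. logo.h = 139  [content.top = logo.bottom + 7]

logo = (x=63, y=22, w=236, h=139)
violated soft preferences: 17, 18, 19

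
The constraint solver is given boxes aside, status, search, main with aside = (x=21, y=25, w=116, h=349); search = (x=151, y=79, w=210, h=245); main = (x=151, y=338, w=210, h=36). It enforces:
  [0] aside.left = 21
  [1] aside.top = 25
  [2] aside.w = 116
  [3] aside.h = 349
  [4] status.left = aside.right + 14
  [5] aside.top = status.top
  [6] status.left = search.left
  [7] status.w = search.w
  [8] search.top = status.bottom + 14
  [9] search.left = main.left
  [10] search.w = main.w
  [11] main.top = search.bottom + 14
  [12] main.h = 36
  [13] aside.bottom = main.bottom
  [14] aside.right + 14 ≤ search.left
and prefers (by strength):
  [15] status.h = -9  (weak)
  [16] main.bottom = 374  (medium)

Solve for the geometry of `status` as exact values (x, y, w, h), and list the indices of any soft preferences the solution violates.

1. status.x = 151  [status.left = aside.right + 14]
2. status.y = 25  [aside.top = status.top]
3. status.w = 210  [status.w = search.w]
4. status.h = 40  [search.top = status.bottom + 14]

status = (x=151, y=25, w=210, h=40)
violated soft preferences: 15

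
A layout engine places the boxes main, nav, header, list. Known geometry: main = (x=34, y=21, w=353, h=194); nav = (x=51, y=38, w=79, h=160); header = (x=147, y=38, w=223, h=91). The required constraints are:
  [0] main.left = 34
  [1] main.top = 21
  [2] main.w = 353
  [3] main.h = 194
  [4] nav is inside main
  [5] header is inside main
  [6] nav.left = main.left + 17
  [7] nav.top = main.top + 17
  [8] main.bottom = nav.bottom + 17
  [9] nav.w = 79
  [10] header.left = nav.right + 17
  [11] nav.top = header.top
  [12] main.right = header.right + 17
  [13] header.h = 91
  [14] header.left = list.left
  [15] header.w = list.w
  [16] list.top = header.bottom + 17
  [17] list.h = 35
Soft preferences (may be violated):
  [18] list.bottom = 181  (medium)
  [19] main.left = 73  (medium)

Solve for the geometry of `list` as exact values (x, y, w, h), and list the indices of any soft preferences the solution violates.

1. list.x = 147  [header.left = list.left]
2. list.w = 223  [header.w = list.w]
3. list.y = 146  [list.top = header.bottom + 17]
4. list.h = 35  [list.h = 35]

list = (x=147, y=146, w=223, h=35)
violated soft preferences: 19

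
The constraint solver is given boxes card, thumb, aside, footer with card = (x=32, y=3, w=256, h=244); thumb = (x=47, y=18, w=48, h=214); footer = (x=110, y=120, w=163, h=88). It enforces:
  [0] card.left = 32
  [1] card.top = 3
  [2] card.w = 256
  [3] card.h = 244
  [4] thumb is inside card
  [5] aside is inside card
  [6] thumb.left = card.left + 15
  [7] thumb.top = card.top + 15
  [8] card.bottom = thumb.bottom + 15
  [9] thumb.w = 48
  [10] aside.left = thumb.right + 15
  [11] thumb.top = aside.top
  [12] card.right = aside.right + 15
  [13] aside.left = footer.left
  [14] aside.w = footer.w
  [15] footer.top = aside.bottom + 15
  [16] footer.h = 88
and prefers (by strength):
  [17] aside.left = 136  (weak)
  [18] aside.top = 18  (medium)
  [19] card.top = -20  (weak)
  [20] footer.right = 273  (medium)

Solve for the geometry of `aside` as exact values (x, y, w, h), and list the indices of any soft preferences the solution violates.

aside = (x=110, y=18, w=163, h=87)
violated soft preferences: 17, 19

1. aside.x = 110  [aside.left = thumb.right + 15]
2. aside.y = 18  [thumb.top = aside.top]
3. aside.w = 163  [card.right = aside.right + 15]
4. aside.h = 87  [footer.top = aside.bottom + 15]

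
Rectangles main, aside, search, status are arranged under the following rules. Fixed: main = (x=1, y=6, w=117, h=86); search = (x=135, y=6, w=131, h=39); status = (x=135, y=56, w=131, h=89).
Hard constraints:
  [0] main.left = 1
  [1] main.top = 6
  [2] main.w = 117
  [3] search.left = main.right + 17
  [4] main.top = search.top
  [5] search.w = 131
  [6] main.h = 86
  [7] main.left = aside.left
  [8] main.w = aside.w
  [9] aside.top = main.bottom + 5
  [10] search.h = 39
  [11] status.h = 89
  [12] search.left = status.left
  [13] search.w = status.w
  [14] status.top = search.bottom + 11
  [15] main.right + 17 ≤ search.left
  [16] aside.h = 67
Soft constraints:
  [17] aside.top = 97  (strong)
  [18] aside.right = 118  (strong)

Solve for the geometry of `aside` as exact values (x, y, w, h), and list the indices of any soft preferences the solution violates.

aside = (x=1, y=97, w=117, h=67)
violated soft preferences: none

1. aside.x = 1  [main.left = aside.left]
2. aside.w = 117  [main.w = aside.w]
3. aside.y = 97  [aside.top = main.bottom + 5]
4. aside.h = 67  [aside.h = 67]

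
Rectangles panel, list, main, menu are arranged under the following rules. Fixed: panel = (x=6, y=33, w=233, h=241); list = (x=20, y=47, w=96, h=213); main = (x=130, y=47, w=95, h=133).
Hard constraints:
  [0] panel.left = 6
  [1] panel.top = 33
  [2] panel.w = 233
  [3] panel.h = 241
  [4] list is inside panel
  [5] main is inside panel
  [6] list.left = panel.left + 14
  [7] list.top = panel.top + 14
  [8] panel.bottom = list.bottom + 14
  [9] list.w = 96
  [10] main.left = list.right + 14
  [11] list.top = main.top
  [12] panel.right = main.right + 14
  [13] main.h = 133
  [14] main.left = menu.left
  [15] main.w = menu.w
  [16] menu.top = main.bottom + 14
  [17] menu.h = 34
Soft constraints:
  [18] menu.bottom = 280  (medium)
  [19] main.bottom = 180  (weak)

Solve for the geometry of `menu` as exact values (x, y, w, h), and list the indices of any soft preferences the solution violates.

1. menu.x = 130  [main.left = menu.left]
2. menu.w = 95  [main.w = menu.w]
3. menu.y = 194  [menu.top = main.bottom + 14]
4. menu.h = 34  [menu.h = 34]

menu = (x=130, y=194, w=95, h=34)
violated soft preferences: 18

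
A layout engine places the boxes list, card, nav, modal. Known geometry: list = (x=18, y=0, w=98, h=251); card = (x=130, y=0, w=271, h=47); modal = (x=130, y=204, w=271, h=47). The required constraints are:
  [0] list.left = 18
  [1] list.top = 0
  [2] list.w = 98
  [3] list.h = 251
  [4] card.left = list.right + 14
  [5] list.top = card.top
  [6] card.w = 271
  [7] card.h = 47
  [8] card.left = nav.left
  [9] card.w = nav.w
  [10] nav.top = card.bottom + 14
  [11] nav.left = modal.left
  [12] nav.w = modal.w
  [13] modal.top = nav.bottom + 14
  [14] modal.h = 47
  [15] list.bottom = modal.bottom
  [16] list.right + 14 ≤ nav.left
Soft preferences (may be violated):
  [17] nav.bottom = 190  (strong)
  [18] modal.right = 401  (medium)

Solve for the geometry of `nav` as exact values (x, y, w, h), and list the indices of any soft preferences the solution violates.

nav = (x=130, y=61, w=271, h=129)
violated soft preferences: none

1. nav.x = 130  [card.left = nav.left]
2. nav.w = 271  [card.w = nav.w]
3. nav.y = 61  [nav.top = card.bottom + 14]
4. nav.h = 129  [modal.top = nav.bottom + 14]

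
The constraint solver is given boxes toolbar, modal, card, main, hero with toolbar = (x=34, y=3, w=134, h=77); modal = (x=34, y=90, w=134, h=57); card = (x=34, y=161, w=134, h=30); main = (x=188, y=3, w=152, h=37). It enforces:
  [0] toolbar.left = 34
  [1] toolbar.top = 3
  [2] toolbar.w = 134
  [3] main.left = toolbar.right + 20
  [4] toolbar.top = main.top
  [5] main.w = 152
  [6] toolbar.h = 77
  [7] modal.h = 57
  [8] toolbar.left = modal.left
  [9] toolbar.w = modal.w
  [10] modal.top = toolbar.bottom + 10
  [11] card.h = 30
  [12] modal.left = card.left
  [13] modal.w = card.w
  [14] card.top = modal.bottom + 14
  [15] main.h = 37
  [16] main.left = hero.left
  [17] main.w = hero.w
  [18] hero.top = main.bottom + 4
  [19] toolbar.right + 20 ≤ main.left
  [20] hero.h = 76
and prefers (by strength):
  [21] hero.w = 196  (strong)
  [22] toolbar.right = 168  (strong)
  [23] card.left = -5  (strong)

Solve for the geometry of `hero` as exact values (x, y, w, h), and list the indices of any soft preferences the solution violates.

hero = (x=188, y=44, w=152, h=76)
violated soft preferences: 21, 23

1. hero.x = 188  [main.left = hero.left]
2. hero.w = 152  [main.w = hero.w]
3. hero.y = 44  [hero.top = main.bottom + 4]
4. hero.h = 76  [hero.h = 76]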